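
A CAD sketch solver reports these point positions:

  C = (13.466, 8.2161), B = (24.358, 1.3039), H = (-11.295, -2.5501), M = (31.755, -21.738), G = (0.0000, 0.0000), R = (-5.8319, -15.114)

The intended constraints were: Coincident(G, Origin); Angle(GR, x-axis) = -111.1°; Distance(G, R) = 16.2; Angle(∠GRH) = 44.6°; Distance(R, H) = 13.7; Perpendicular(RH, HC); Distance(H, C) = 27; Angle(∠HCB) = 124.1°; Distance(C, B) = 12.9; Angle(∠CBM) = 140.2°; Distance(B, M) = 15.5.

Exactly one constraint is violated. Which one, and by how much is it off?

Distance(B, M) = 15.5 — off by 8.70.

G = (0.00, 0.00) ✓; GR at -111.1° ✓; |GR| = 16.20 ✓; ∠GRH = 44.60° ✓; |RH| = 13.70 ✓; ∠(RH, HC) = 90.00° ✓; |HC| = 27.00 ✓; ∠HCB = 124.1° ✓; |CB| = 12.90 ✓; ∠CBM = 140.2° ✓; |BM| = 24.20 ✗.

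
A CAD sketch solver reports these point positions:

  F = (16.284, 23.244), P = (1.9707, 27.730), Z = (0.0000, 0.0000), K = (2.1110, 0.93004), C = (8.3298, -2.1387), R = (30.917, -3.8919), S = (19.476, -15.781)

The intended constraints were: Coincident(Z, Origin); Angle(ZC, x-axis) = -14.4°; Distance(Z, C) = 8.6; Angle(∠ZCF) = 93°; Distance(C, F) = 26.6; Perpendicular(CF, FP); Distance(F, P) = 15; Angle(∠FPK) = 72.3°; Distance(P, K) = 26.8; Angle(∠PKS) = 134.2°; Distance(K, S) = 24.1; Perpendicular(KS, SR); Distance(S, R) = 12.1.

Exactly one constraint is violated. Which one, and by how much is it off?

Distance(S, R) = 12.1 — off by 4.40.

Z = (0.00, 0.00) ✓; ZC at -14.40° ✓; |ZC| = 8.600 ✓; ∠ZCF = 93.00° ✓; |CF| = 26.60 ✓; ∠(CF, FP) = 90.00° ✓; |FP| = 15.00 ✓; ∠FPK = 72.30° ✓; |PK| = 26.80 ✓; ∠PKS = 134.2° ✓; |KS| = 24.10 ✓; ∠(KS, SR) = 90.00° ✓; |SR| = 16.50 ✗.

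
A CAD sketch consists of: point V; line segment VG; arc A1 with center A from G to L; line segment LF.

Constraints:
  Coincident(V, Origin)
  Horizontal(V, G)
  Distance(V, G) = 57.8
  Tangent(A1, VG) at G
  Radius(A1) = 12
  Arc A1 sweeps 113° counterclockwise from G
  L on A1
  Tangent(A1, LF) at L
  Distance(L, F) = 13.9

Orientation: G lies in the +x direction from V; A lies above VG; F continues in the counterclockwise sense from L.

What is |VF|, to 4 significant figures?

69.93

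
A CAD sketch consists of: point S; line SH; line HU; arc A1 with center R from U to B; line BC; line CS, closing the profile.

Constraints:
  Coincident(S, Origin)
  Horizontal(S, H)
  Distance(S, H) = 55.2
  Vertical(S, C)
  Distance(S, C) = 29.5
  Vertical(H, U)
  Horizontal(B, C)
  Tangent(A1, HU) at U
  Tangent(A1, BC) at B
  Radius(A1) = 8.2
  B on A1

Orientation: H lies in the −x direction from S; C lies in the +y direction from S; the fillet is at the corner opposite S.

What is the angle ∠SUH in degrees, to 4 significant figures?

68.90°

S is at the origin; S and H share the same y with |SH| = 55.2 and H on the −x side, so H = (-55.20, 0.000). S and C share the same x with |SC| = 29.5 and C on the +y side, so C = (0.000, 29.50). The virtual corner opposite S is at (-55.20, 29.50). Tangency of A1 to HU means the radius RU is perpendicular to HU and tangency of A1 to BC means the radius RB is perpendicular to BC, with radius 8.2, so the center R sits 8.2 in from both sides at R = (-47.00, 21.30). That places the tangent points at U = (-55.20, 21.30) on HU and B = (-47.00, 29.50) on BC. Then cos ∠SUH = US·UH / (|US||UH|), giving 68.90°.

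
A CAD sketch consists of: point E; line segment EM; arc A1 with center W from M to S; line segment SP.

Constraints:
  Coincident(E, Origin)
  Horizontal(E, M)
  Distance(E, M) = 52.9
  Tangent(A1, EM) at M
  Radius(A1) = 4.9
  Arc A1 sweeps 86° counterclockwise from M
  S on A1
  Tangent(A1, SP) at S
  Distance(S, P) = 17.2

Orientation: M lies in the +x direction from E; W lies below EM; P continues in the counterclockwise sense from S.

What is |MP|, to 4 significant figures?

22.55

E is at the origin; EM is horizontal with |EM| = 52.9 and M on the +x side, so M = (52.90, 0.000). A1 meets EM tangentially, so WM is at right angles to EM, so W = M + (0, -4.9) = (52.90, -4.900). On A1, M sits at bearing 90° from W; an 86° counterclockwise sweep puts S at bearing 176°, so S = W + 4.9·(cos 176°, sin 176°) = (48.01, -4.558). Tangency of A1 to SP means the radius WS is perpendicular to SP, so SP runs along (−sin 176°, cos 176°); with |SP| = 17.2, P = (46.81, -21.72). Then |MP| = |P − M| = 22.55.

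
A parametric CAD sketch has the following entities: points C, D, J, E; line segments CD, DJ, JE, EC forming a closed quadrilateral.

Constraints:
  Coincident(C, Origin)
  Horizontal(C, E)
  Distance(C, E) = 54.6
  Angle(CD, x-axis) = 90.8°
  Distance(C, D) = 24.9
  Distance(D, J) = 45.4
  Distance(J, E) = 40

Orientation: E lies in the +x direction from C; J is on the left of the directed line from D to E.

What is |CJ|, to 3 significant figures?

57.6

Checks: |DJ| = 45.40 ✓; |JE| = 40.00 ✓.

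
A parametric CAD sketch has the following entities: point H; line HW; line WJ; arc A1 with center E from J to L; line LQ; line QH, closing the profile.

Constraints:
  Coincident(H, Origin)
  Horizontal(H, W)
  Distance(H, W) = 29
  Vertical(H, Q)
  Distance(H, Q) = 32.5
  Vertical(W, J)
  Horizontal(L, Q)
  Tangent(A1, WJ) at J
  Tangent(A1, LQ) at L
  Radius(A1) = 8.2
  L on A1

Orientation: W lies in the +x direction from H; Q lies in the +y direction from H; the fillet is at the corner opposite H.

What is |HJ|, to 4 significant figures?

37.84

H is at the origin; H and W share the same y with |HW| = 29.0 and W on the +x side, so W = (29.00, 0.000). HQ is vertical with |HQ| = 32.5 and Q on the +y side, so Q = (0.000, 32.50). The virtual corner opposite H is at (29.00, 32.50). The tangent condition forces EJ to be normal to WJ and the tangent condition forces EL to be normal to LQ, with radius 8.2, so the center E sits 8.2 in from both sides at E = (20.80, 24.30). That places the tangent points at J = (29.00, 24.30) on WJ and L = (20.80, 32.50) on LQ. Then |HJ| = |J − H| = 37.84.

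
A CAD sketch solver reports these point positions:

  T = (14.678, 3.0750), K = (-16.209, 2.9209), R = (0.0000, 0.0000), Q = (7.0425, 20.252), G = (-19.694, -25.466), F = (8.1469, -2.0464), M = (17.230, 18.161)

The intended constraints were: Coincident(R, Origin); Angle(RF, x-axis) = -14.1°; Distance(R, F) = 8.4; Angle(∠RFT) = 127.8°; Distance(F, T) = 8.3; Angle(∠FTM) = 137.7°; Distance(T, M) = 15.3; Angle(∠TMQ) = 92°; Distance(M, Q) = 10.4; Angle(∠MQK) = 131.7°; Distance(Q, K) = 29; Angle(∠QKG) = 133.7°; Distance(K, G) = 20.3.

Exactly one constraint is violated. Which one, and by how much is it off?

Distance(K, G) = 20.3 — off by 8.30.

R = (0.00, 0.00) ✓; RF at -14.10° ✓; |RF| = 8.400 ✓; ∠RFT = 127.8° ✓; |FT| = 8.300 ✓; ∠FTM = 137.7° ✓; |TM| = 15.30 ✓; ∠TMQ = 92.00° ✓; |MQ| = 10.40 ✓; ∠MQK = 131.7° ✓; |QK| = 29.00 ✓; ∠QKG = 133.7° ✓; |KG| = 28.60 ✗.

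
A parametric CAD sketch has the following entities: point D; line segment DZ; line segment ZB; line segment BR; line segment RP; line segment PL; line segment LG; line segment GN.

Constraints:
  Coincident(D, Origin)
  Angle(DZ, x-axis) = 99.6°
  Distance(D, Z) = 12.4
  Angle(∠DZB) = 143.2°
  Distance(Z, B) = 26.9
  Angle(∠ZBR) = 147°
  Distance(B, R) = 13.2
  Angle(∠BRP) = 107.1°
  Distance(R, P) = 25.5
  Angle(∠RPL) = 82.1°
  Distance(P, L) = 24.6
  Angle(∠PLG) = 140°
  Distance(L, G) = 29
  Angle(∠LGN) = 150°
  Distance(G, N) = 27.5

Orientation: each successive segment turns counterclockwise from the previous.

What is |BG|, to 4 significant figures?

31.51

∠RPL = 82.1° gives PL at -19.80° from the x-axis; with |PL| = 24.6, L = (-23.23, 2.295). ∠PLG = 140.0° gives LG at 20.20° from the x-axis; with |LG| = 29.0, G = (3.986, 12.31). Then |BG| = |G − B| = 31.51.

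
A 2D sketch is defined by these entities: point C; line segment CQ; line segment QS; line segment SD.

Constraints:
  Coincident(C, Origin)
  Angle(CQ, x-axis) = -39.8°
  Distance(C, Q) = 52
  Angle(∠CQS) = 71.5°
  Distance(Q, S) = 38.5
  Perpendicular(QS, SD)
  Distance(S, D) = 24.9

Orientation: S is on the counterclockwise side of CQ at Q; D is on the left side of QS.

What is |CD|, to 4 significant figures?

32.86

C is at the origin; CQ runs at -39.8° with length 52.0, so Q = 52.0·(cos -39.8°, sin -39.8°) = (39.95, -33.29). ∠CQS = 71.5°, so QS runs at -39.8° + (180° − 71.5°) = 68.70° from the x-axis; with |QS| = 38.5, S = Q + 38.5·(cos 68.70°, sin 68.70°) = (53.94, 2.584). QS is perpendicular to SD; with |SD| = 24.9 on the left of QS, D = S + 24.9·(-0.9317, 0.3633) = (30.74, 11.63). Then |CD| = |D − C| = 32.86.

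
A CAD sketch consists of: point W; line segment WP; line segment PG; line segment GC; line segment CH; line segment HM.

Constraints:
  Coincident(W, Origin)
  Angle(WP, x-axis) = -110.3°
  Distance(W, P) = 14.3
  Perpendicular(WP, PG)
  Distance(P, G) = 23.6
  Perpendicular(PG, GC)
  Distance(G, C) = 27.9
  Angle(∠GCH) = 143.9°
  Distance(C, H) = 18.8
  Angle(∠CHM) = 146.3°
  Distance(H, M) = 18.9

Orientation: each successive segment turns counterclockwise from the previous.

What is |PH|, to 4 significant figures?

44.87

PG ⟂ GC, so GC runs at 69.70°; with |GC| = 27.9, C = (26.85, 4.568). ∠GCH = 143.9° gives CH at 105.8° from the x-axis; with |CH| = 18.8, H = (21.73, 22.66). Then |PH| = |H − P| = 44.87.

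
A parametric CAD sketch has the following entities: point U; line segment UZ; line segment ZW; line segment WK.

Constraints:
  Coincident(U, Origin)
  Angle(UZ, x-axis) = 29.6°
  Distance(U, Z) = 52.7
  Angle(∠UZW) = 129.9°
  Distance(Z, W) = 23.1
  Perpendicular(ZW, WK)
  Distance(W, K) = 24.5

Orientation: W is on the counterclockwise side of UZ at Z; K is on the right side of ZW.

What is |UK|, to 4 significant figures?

86.34

∠UZW = 129.9°, so ZW runs at 29.6° + (180° − 129.9°) = 79.70° from the x-axis; with |ZW| = 23.1, W = Z + 23.1·(cos 79.70°, sin 79.70°) = (49.95, 48.76). ZW ⟂ WK; with |WK| = 24.5 on the right of ZW, K = W + 24.5·(0.9839, -0.1788) = (74.06, 44.38). Then |UK| = |K − U| = 86.34.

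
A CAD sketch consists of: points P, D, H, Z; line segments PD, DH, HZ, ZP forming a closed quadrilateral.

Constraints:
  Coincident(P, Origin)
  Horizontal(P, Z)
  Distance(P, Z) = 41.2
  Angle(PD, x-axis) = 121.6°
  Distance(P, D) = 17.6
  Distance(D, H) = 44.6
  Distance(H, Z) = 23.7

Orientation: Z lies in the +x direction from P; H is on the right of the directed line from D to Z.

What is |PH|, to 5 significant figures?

28.001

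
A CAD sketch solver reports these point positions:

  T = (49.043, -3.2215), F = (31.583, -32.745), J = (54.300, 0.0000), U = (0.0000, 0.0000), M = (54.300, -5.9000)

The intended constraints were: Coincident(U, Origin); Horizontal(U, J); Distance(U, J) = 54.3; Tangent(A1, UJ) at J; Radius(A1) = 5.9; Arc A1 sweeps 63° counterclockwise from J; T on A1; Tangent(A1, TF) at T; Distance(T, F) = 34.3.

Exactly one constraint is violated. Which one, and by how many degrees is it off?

Tangent(A1, TF) at T — off by 3.60°.

U = (0.00, 0.00) ✓; U.y = 0.00, J.y = 0.00 ✓; |UJ| = 54.30 ✓; ∠(MJ, JU) = 90.00° ✓; |MJ| = 5.900 ✓; bearing(M→T) − bearing(M→J) = 63.00° ✓; |MT| = 5.900 ✓; ∠(MT, TF) = 93.60° ✗; |TF| = 34.30 ✓.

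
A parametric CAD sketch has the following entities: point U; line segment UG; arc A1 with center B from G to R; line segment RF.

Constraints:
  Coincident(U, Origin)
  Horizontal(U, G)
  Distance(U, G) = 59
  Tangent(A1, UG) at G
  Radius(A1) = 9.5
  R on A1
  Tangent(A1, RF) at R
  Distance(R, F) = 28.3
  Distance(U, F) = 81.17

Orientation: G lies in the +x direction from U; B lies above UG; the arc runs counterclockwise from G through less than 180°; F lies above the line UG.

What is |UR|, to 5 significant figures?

68.857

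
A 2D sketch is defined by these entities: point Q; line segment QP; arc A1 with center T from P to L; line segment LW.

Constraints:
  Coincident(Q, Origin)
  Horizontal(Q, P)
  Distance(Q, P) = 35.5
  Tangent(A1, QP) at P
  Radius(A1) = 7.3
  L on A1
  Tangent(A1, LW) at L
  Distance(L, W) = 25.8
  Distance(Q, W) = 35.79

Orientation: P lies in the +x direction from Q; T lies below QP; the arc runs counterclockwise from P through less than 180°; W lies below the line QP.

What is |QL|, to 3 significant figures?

29.0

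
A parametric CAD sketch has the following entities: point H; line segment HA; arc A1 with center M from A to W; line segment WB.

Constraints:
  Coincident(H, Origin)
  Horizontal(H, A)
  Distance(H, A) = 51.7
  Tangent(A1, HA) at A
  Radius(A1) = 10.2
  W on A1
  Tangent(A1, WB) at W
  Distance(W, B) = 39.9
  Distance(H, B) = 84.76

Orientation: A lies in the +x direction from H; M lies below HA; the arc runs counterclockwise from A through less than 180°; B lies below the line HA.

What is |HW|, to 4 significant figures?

47.26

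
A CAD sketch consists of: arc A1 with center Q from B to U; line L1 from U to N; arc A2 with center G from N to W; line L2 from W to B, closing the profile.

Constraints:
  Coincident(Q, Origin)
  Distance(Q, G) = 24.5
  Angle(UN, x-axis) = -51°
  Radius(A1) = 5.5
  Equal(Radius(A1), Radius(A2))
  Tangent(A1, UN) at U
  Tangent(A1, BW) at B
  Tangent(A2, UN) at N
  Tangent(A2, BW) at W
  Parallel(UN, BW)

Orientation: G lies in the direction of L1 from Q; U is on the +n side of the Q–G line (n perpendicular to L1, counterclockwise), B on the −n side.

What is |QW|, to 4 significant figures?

25.11

The slot axis is L1's direction at -51.0°, so u = (cos -51.0°, sin -51.0°) = (0.6293, -0.7771) and n = (−sin -51.0°, cos -51.0°) = (0.7771, 0.6293). Q is at the origin and G lies 24.5 along u from Q, so G = 24.5·u = (15.42, -19.04). Tangency of A1 to both parallel lines with radius 5.5 puts U and B at Q ± 5.5·n: U = (4.274, 3.461), B = (-4.274, -3.461). Equal radii place N and W the same way about G: N = G + 5.5·n = (19.69, -15.58), W = G − 5.5·n = (11.14, -22.50). Then |QW| = |W − Q| = 25.11.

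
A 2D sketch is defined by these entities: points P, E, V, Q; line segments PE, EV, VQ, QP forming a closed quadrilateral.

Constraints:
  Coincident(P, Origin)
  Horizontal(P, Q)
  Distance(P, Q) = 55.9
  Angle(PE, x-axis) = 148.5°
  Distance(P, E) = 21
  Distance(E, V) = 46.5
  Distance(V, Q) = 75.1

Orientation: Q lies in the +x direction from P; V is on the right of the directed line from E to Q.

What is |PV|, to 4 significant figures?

36.51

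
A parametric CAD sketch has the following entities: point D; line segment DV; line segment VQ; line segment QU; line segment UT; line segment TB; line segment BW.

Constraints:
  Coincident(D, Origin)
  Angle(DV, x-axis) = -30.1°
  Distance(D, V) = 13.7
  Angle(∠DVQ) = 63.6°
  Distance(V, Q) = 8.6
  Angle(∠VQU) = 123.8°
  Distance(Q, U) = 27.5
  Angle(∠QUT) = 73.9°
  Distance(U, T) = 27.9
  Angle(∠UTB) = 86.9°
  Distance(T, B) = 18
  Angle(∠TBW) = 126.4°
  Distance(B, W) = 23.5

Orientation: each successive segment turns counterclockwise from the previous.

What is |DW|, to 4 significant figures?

16.68

D is at the origin; DV runs at -30.1° with length 13.7, so V = (11.85, -6.871). ∠DVQ = 63.6° gives VQ at 86.30° from the x-axis; with |VQ| = 8.6, Q = (12.41, 1.711). ∠VQU = 123.8° gives QU at 142.5° from the x-axis; with |QU| = 27.5, U = (-9.410, 18.45). ∠QUT = 73.9° gives UT at -111.4° from the x-axis; with |UT| = 27.9, T = (-19.59, -7.524). ∠UTB = 86.9° gives TB at -18.30° from the x-axis; with |TB| = 18.0, B = (-2.500, -13.18). ∠TBW = 126.4° gives BW at 35.30° from the x-axis; with |BW| = 23.5, W = (16.68, 0.4036). Then |DW| = |W − D| = 16.68.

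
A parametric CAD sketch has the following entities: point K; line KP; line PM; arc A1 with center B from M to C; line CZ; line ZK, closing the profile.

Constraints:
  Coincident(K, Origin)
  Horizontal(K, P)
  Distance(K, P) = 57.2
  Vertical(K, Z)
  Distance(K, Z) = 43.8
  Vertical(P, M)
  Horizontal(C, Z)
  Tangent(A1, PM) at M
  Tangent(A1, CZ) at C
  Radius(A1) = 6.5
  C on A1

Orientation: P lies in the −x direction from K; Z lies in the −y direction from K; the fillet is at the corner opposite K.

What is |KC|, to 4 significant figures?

67.00

The virtual corner opposite K is at (-57.20, -43.80). Tangency of A1 to PM means the radius BM is perpendicular to PM and since A1 is tangent to CZ there, BC ⟂ CZ, with radius 6.5, so the center B sits 6.5 in from both sides at B = (-50.70, -37.30). That places the tangent points at M = (-57.20, -37.30) on PM and C = (-50.70, -43.80) on CZ. Then |KC| = |C − K| = 67.00.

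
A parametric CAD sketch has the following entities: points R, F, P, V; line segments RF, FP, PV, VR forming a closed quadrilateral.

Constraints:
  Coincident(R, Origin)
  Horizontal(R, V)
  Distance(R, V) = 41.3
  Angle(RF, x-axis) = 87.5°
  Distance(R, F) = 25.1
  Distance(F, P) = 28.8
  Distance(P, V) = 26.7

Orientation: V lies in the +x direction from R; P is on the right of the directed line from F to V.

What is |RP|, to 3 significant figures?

14.6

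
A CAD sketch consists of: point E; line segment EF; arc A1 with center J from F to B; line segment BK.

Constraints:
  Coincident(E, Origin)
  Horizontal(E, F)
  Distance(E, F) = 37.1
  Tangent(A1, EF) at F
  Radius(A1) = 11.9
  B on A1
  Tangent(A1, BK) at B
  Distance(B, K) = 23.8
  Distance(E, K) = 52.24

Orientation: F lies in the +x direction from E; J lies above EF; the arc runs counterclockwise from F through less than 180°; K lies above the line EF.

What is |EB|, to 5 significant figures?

50.644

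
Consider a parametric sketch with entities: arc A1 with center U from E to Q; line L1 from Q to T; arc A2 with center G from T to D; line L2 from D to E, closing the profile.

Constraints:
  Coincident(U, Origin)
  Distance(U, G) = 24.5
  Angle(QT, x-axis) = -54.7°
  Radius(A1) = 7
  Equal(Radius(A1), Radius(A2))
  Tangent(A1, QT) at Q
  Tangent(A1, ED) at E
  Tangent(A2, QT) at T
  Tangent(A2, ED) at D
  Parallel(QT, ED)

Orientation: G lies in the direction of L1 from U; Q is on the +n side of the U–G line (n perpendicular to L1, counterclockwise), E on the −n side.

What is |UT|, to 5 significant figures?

25.480

The slot axis is L1's direction at -54.7°, so u = (cos -54.7°, sin -54.7°) = (0.57786, -0.81614) and n = (−sin -54.7°, cos -54.7°) = (0.81614, 0.57786). U is at the origin and G lies 24.5 along u from U, so G = 24.5·u = (14.158, -19.995). Tangency of A1 to both parallel lines with radius 7.0 puts Q and E at U ± 7.0·n: Q = (5.7130, 4.0450), E = (-5.7130, -4.0450). Equal radii place T and D the same way about G: T = G + 7.0·n = (19.870, -15.950), D = G − 7.0·n = (8.4445, -24.040). Then |UT| = |T − U| = 25.480.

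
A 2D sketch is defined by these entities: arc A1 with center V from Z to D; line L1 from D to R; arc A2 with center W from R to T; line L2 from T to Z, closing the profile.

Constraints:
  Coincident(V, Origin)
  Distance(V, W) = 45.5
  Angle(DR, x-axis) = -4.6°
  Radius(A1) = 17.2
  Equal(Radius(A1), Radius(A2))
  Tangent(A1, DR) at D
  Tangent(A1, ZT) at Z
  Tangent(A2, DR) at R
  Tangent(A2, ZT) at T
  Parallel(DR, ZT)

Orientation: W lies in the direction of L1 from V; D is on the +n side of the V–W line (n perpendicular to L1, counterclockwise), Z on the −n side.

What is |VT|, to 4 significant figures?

48.64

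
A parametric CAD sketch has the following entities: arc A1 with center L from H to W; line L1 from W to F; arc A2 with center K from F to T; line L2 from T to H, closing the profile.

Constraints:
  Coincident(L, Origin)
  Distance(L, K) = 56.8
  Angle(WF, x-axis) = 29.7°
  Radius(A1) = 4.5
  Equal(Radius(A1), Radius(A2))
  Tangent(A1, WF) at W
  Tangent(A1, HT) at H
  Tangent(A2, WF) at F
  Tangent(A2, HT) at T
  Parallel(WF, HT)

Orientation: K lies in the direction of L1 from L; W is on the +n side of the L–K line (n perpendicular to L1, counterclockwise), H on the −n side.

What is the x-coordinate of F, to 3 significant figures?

47.1

The slot axis is L1's direction at 29.7°, so u = (cos 29.7°, sin 29.7°) = (0.869, 0.495) and n = (−sin 29.7°, cos 29.7°) = (-0.495, 0.869). L is at the origin and K lies 56.8 along u from L, so K = 56.8·u = (49.3, 28.1). Tangency of A1 to both parallel lines with radius 4.5 puts W and H at L ± 4.5·n: W = (-2.23, 3.91), H = (2.23, -3.91). Equal radii place F and T the same way about K: F = K + 4.5·n = (47.1, 32.1), T = K − 4.5·n = (51.6, 24.2). So F.x = 47.1.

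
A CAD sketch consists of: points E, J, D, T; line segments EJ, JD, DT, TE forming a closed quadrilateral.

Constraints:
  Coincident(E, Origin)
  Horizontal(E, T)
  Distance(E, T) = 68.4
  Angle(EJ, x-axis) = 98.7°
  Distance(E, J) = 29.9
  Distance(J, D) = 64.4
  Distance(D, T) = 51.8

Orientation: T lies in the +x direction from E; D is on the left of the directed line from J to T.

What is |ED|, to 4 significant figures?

75.64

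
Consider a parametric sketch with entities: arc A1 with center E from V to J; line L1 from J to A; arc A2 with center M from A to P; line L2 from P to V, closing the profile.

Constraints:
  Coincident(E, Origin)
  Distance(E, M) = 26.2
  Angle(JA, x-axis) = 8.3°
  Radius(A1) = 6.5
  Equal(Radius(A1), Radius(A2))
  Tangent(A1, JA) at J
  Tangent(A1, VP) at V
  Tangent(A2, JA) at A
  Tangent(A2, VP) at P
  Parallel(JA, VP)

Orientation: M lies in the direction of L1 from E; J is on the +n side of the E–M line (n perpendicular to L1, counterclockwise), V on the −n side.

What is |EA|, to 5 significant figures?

26.994

The slot axis is L1's direction at 8.3°, so u = (cos 8.3°, sin 8.3°) = (0.98953, 0.14436) and n = (−sin 8.3°, cos 8.3°) = (-0.14436, 0.98953). E is at the origin and M lies 26.2 along u from E, so M = 26.2·u = (25.926, 3.7821). Tangency of A1 to both parallel lines with radius 6.5 puts J and V at E ± 6.5·n: J = (-0.93832, 6.4319), V = (0.93832, -6.4319). Equal radii place A and P the same way about M: A = M + 6.5·n = (24.987, 10.214), P = M − 6.5·n = (26.864, -2.6498). Then |EA| = |A − E| = 26.994.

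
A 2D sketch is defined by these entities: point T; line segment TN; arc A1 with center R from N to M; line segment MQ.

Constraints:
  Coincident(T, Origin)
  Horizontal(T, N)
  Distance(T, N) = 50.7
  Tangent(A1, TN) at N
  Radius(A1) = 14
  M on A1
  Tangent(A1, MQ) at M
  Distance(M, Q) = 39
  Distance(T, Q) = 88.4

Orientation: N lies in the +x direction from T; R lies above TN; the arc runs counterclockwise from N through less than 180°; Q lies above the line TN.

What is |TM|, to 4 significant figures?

65.09

Checks: |RM| = 14.00 ✓; ∠(RM, MQ) = 90.00° ✓; |MQ| = 39.00 ✓; |TQ| = 88.40 ✓.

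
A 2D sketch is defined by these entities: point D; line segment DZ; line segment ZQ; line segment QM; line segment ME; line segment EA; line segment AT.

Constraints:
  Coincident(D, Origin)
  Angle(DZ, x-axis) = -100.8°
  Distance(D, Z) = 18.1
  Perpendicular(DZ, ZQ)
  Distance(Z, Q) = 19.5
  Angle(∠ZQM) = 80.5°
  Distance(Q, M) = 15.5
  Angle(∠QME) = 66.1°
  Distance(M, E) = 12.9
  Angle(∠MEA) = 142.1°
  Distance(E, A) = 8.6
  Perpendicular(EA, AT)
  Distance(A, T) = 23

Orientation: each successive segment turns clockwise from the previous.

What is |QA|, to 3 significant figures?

16.1

D is at the origin; DZ runs at -100.8° with length 18.1, so Z = (-3.39, -17.8). DZ is perpendicular to ZQ, so ZQ runs at 169°; with |ZQ| = 19.5, Q = (-22.5, -14.1). ∠ZQM = 80.5° gives QM at 69.7° from the x-axis; with |QM| = 15.5, M = (-17.2, 0.412). ∠QME = 66.1° gives ME at -44.2° from the x-axis; with |ME| = 12.9, E = (-7.92, -8.58). ∠MEA = 142.1° gives EA at -82.1° from the x-axis; with |EA| = 8.6, A = (-6.74, -17.1). Then |QA| = |A − Q| = 16.1.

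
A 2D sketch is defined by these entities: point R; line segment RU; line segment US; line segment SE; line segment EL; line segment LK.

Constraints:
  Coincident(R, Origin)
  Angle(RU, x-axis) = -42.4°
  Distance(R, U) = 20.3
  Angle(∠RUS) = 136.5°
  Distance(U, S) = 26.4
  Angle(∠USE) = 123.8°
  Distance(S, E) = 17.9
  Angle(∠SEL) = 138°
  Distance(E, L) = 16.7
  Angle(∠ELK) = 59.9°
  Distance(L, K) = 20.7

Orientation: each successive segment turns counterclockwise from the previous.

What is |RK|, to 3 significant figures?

32.8

R is at the origin; RU runs at -42.4° with length 20.3, so U = (15.0, -13.7). ∠RUS = 136.5° gives US at 1.10° from the x-axis; with |US| = 26.4, S = (41.4, -13.2). ∠USE = 123.8° gives SE at 57.3° from the x-axis; with |SE| = 17.9, E = (51.1, 1.88). ∠SEL = 138.0° gives EL at 99.3° from the x-axis; with |EL| = 16.7, L = (48.4, 18.4). ∠ELK = 59.9° gives LK at -141° from the x-axis; with |LK| = 20.7, K = (32.4, 5.22). Then |RK| = |K − R| = 32.8.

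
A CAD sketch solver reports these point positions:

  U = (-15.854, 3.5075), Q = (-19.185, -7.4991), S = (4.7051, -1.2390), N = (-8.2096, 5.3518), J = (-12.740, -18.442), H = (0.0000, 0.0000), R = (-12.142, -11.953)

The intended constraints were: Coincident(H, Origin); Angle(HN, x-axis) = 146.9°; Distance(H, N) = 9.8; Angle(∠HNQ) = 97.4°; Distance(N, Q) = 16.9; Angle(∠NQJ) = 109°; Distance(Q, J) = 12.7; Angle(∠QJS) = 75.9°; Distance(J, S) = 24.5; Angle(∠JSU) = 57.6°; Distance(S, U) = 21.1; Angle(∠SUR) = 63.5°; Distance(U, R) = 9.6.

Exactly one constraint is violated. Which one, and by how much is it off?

Distance(U, R) = 9.6 — off by 6.30.

H = (0.00, 0.00) ✓; HN at 146.9° ✓; |HN| = 9.800 ✓; ∠HNQ = 97.40° ✓; |NQ| = 16.90 ✓; ∠NQJ = 109.0° ✓; |QJ| = 12.70 ✓; ∠QJS = 75.90° ✓; |JS| = 24.50 ✓; ∠JSU = 57.60° ✓; |SU| = 21.10 ✓; ∠SUR = 63.50° ✓; |UR| = 15.90 ✗.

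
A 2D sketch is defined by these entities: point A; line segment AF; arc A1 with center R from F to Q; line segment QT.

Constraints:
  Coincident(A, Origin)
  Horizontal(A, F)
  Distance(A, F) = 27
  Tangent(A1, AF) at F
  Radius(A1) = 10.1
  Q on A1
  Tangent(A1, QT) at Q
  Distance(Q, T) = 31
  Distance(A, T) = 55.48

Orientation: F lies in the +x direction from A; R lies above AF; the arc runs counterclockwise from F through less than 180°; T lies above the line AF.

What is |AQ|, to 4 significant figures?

38.43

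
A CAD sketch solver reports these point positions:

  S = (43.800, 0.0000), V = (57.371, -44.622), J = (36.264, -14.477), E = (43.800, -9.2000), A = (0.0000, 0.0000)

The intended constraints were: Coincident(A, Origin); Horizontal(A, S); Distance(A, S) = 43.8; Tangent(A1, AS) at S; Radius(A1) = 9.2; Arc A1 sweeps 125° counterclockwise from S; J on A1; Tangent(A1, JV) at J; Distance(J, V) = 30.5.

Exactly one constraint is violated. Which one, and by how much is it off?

Distance(J, V) = 30.5 — off by 6.30.

A = (0.00, 0.00) ✓; A.y = 0.00, S.y = 0.00 ✓; |AS| = 43.80 ✓; ∠(ES, SA) = 90.00° ✓; |ES| = 9.200 ✓; bearing(E→J) − bearing(E→S) = 125.0° ✓; |EJ| = 9.200 ✓; ∠(EJ, JV) = 90.00° ✓; |JV| = 36.80 ✗.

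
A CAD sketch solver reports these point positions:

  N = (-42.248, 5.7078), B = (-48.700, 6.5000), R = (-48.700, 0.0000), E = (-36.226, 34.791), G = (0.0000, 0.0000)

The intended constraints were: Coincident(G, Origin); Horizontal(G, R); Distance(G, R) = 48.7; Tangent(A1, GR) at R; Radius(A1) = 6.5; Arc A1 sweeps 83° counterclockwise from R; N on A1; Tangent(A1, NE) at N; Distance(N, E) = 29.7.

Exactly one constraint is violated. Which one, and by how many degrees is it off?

Tangent(A1, NE) at N — off by 4.70°.

G = (0.00, 0.00) ✓; G.y = 0.00, R.y = 0.00 ✓; |GR| = 48.70 ✓; ∠(BR, RG) = 90.00° ✓; |BR| = 6.500 ✓; bearing(B→N) − bearing(B→R) = 83.00° ✓; |BN| = 6.500 ✓; ∠(BN, NE) = 94.70° ✗; |NE| = 29.70 ✓.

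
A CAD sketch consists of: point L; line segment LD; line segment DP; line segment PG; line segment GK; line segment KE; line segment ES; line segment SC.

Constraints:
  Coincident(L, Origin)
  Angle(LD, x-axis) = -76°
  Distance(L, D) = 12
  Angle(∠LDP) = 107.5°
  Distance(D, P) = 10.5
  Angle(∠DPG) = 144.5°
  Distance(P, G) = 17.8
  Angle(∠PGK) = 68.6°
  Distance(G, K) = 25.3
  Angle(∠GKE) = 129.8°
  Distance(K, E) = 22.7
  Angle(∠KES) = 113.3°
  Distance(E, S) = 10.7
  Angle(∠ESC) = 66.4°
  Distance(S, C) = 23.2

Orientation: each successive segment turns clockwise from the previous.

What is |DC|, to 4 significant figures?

14.12

∠KES = 113.3° gives ES at -52.30° from the x-axis; with |ES| = 10.7, S = (15.58, 4.145). ∠ESC = 66.4° gives SC at -165.9° from the x-axis; with |SC| = 23.2, C = (-6.925, -1.506). Then |DC| = |C − D| = 14.12.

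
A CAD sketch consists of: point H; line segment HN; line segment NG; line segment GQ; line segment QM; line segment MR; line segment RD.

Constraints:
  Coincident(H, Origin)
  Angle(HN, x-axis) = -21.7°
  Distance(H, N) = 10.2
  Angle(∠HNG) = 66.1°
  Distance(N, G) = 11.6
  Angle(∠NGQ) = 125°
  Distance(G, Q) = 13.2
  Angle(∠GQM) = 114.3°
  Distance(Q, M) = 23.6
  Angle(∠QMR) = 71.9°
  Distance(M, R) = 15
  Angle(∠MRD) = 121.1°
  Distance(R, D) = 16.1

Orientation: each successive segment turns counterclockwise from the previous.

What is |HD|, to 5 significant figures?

5.2390

∠QMR = 71.9° gives MR at -39.000° from the x-axis; with |MR| = 15.0, R = (-10.221, -7.2881). ∠MRD = 121.1° gives RD at 19.900° from the x-axis; with |RD| = 16.1, D = (4.9172, -1.8080). Then |HD| = |D − H| = 5.2390.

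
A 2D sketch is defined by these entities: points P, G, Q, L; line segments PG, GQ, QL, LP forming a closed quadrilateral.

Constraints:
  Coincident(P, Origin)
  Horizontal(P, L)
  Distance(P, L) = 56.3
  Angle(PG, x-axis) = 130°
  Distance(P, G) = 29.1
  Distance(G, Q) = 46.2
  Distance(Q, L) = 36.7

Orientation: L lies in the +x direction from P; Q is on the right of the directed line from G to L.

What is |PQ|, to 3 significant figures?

20.0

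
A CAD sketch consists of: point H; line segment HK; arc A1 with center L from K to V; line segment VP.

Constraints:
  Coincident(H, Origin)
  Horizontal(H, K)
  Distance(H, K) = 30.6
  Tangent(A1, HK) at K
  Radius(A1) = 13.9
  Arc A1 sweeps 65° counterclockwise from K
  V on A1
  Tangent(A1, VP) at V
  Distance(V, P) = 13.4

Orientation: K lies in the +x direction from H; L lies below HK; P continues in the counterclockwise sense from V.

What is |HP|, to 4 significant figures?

23.65

On A1, K sits at bearing 90° from L; a 65° counterclockwise sweep puts V at bearing 155°, so V = L + 13.9·(cos 155°, sin 155°) = (18.00, -8.026). Tangency of A1 to VP means the radius LV is perpendicular to VP, so VP runs along (−sin 155°, cos 155°); with |VP| = 13.4, P = (12.34, -20.17). Then |HP| = |P − H| = 23.65.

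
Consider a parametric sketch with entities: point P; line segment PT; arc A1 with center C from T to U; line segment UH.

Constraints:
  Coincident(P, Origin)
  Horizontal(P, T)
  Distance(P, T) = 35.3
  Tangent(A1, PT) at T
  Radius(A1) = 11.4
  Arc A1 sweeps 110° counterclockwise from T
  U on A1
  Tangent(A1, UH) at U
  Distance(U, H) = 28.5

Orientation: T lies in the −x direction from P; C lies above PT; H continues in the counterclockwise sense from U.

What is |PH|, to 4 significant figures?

54.31

On A1, T sits at bearing -90° from C; a 110° counterclockwise sweep puts U at bearing 20°, so U = C + 11.4·(cos 20°, sin 20°) = (-24.59, 15.30). The tangent condition forces CU to be normal to UH, so UH runs along (−sin 20°, cos 20°); with |UH| = 28.5, H = (-34.34, 42.08). Then |PH| = |H − P| = 54.31.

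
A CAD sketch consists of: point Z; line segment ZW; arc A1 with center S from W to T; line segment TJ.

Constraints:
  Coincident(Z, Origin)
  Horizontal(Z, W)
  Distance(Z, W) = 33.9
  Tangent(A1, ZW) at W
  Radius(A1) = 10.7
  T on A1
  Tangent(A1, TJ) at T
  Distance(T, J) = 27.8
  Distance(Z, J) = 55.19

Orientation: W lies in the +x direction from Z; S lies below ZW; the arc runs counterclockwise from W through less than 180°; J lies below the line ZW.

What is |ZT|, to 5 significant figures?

29.158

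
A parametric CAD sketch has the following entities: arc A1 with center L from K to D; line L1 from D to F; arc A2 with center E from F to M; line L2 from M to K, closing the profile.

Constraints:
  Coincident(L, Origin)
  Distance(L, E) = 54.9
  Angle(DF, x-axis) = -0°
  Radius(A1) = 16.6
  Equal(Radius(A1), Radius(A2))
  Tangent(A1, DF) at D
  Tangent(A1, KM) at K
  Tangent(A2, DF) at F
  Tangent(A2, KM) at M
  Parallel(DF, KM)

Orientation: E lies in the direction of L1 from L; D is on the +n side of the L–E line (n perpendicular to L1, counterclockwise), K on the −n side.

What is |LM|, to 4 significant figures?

57.35

Tangency of A1 to both parallel lines with radius 16.6 puts D and K at L ± 16.6·n: D = (0.000, 16.60), K = (-0.000, -16.60). Equal radii place F and M the same way about E: F = E + 16.6·n = (54.90, 16.60), M = E − 16.6·n = (54.90, -16.60). Then |LM| = |M − L| = 57.35.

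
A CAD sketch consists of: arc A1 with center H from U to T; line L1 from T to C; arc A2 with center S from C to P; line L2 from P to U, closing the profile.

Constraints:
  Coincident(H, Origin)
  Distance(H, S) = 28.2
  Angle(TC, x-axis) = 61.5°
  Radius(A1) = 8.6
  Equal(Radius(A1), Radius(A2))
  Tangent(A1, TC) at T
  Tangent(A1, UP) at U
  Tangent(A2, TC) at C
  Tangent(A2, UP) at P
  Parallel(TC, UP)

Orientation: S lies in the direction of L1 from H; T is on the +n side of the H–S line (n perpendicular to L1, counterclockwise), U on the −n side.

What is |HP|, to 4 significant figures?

29.48

The slot axis is L1's direction at 61.5°, so u = (cos 61.5°, sin 61.5°) = (0.4772, 0.8788) and n = (−sin 61.5°, cos 61.5°) = (-0.8788, 0.4772). H is at the origin and S lies 28.2 along u from H, so S = 28.2·u = (13.46, 24.78). Tangency of A1 to both parallel lines with radius 8.6 puts T and U at H ± 8.6·n: T = (-7.558, 4.104), U = (7.558, -4.104). Equal radii place C and P the same way about S: C = S + 8.6·n = (5.898, 28.89), P = S − 8.6·n = (21.01, 20.68). Then |HP| = |P − H| = 29.48.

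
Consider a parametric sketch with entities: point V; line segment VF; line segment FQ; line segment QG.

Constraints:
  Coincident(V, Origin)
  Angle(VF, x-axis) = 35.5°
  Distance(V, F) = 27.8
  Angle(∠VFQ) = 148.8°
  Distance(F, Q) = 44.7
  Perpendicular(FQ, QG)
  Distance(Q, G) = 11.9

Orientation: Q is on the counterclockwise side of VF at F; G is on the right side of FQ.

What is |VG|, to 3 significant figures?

73.4

∠VFQ = 148.8°, so FQ runs at 35.5° + (180° − 148.8°) = 66.7° from the x-axis; with |FQ| = 44.7, Q = F + 44.7·(cos 66.7°, sin 66.7°) = (40.3, 57.2). FQ ⟂ QG; with |QG| = 11.9 on the right of FQ, G = Q + 11.9·(0.918, -0.396) = (51.2, 52.5). Then |VG| = |G − V| = 73.4.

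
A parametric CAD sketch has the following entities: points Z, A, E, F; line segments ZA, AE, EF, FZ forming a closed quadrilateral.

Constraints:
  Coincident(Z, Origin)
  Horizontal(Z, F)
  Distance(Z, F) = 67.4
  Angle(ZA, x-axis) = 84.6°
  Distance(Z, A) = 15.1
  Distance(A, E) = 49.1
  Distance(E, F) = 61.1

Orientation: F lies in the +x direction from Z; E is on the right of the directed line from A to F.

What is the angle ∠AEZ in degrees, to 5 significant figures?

9.1229°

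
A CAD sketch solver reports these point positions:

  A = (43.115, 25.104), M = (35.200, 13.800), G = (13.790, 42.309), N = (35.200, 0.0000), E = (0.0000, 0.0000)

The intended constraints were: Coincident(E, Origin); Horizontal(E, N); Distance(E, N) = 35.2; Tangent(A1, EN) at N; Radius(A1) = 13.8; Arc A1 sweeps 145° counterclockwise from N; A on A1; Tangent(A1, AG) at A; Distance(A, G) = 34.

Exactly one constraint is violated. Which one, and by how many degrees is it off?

Tangent(A1, AG) at A — off by 4.60°.

E = (0.00, 0.00) ✓; E.y = 0.00, N.y = 0.00 ✓; |EN| = 35.20 ✓; ∠(MN, NE) = 90.00° ✓; |MN| = 13.80 ✓; bearing(M→A) − bearing(M→N) = 145.0° ✓; |MA| = 13.80 ✓; ∠(MA, AG) = 85.40° ✗; |AG| = 34.00 ✓.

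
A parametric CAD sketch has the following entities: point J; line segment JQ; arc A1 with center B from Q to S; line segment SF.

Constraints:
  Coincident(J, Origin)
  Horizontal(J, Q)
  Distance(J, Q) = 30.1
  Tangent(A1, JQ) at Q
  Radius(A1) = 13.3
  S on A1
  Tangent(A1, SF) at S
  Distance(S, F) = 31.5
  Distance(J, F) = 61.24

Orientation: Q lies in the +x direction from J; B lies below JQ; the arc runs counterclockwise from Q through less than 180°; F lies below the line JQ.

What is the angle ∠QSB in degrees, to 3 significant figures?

24.6°

Checks: |BS| = 13.30 ✓; ∠(BS, SF) = 90.00° ✓; |SF| = 31.50 ✓; |JF| = 61.24 ✓.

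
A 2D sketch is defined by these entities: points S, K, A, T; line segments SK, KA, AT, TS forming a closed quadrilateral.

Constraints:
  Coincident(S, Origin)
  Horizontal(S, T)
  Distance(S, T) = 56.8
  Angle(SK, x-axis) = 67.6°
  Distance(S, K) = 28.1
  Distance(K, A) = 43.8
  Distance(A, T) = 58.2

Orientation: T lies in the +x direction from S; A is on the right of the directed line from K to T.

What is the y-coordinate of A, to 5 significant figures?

-16.745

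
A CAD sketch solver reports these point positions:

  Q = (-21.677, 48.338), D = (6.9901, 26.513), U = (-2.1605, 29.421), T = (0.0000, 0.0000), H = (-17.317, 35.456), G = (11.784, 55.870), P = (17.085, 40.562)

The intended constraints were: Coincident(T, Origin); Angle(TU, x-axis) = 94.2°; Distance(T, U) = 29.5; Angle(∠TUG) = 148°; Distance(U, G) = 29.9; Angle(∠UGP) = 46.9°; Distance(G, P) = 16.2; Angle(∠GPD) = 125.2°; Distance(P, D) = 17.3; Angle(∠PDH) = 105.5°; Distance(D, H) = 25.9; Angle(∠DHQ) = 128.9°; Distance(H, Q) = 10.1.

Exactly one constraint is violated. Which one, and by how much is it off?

Distance(H, Q) = 10.1 — off by 3.50.

T = (0.00, 0.00) ✓; TU at 94.20° ✓; |TU| = 29.50 ✓; ∠TUG = 148.0° ✓; |UG| = 29.90 ✓; ∠UGP = 46.90° ✓; |GP| = 16.20 ✓; ∠GPD = 125.2° ✓; |PD| = 17.30 ✓; ∠PDH = 105.5° ✓; |DH| = 25.90 ✓; ∠DHQ = 128.9° ✓; |HQ| = 13.60 ✗.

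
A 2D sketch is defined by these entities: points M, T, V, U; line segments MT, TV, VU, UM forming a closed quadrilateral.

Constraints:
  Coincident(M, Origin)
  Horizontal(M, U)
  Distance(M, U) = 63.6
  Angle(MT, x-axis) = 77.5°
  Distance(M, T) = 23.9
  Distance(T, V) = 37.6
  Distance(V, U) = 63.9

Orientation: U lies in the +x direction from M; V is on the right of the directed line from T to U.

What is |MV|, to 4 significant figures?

14.12

M is at the origin; MU is horizontal with |MU| = 63.6 and U in +x, so U = (63.6, 0). MT runs at 77.5° with |MT| = 23.9, so T = (5.173, 23.33). V is determined by |TV| = 37.6 and |VU| = 63.9 together: it lies at the intersection of circle(T, 37.6) and circle(U, 63.9). With |TU| = 62.91, the foot of the radical line on TU is 10.24 from T and the perpendicular offset is √(37.6² − 10.24²) = 36.18. Taking the right-of-TU solution: V = (1.267, -14.06).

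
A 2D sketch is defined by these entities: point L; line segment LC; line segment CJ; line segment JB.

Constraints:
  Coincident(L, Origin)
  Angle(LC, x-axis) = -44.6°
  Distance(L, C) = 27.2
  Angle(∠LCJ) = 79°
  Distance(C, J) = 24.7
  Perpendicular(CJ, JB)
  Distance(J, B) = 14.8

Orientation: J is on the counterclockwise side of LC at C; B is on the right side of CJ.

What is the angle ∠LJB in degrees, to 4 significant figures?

143.8°

∠LCJ = 79.0°, so CJ runs at -44.6° + (180° − 79.0°) = 56.40° from the x-axis; with |CJ| = 24.7, J = C + 24.7·(cos 56.40°, sin 56.40°) = (33.04, 1.475). CJ ⟂ JB; with |JB| = 14.8 on the right of CJ, B = J + 14.8·(0.8329, -0.5534) = (45.36, -6.716). Then cos ∠LJB = JL·JB / (|JL||JB|), giving 143.8°.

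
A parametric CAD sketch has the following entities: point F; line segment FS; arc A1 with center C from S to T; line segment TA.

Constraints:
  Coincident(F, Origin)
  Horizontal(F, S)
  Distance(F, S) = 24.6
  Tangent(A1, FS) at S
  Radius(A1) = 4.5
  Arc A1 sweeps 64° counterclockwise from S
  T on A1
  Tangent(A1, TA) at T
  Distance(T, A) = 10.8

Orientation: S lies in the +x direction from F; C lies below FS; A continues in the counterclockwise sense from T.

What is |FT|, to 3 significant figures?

20.7

Tangency of A1 to FS means the radius CS is perpendicular to FS, so C = S + (0, -4.5) = (24.6, -4.50). On A1, S sits at bearing 90° from C; a 64° counterclockwise sweep puts T at bearing 154°, so T = C + 4.5·(cos 154°, sin 154°) = (20.6, -2.53). Then |FT| = |T − F| = 20.7.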